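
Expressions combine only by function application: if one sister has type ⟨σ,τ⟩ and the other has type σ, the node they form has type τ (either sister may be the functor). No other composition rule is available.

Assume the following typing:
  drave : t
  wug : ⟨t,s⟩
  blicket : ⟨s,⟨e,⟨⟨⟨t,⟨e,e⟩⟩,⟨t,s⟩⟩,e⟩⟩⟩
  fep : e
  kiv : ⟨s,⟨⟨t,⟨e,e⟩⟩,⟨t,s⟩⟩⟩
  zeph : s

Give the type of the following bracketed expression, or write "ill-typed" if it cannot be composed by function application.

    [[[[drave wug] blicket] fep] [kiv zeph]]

[drave wug]: ⟨t,s⟩ applied to t yields s.
[[drave wug] blicket]: ⟨s,⟨e,⟨⟨⟨t,⟨e,e⟩⟩,⟨t,s⟩⟩,e⟩⟩⟩ applied to s yields ⟨e,⟨⟨⟨t,⟨e,e⟩⟩,⟨t,s⟩⟩,e⟩⟩.
[[[drave wug] blicket] fep]: ⟨e,⟨⟨⟨t,⟨e,e⟩⟩,⟨t,s⟩⟩,e⟩⟩ applied to e yields ⟨⟨⟨t,⟨e,e⟩⟩,⟨t,s⟩⟩,e⟩.
[kiv zeph]: ⟨s,⟨⟨t,⟨e,e⟩⟩,⟨t,s⟩⟩⟩ applied to s yields ⟨⟨t,⟨e,e⟩⟩,⟨t,s⟩⟩.
[[[[drave wug] blicket] fep] [kiv zeph]]: ⟨⟨⟨t,⟨e,e⟩⟩,⟨t,s⟩⟩,e⟩ applied to ⟨⟨t,⟨e,e⟩⟩,⟨t,s⟩⟩ yields e.

e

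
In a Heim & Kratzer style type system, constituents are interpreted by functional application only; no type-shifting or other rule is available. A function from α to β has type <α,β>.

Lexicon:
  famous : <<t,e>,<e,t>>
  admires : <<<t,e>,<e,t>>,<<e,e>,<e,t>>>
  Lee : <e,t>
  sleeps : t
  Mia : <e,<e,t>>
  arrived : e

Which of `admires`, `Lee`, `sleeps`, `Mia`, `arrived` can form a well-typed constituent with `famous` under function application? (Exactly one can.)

admires

admires — combines: admires : <<<t,e>,<e,t>>,<<e,e>,<e,t>>> takes famous : <<t,e>,<e,t>> as argument, giving <<e,e>,<e,t>>.
Lee : <e,t> — does not combine with famous.
sleeps : t — does not combine with famous.
Mia : <e,<e,t>> — does not combine with famous.
arrived : e — does not combine with famous.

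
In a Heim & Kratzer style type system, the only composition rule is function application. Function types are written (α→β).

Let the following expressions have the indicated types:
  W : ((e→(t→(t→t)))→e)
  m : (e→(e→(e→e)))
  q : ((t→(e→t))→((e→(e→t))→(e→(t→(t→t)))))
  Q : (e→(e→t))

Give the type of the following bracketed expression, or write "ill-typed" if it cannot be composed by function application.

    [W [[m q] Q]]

At [m q]: neither (e→(e→(e→e))) nor ((t→(e→t))→((e→(e→t))→(e→(t→(t→t))))) can take the other as argument; the node is ill-typed.

ill-typed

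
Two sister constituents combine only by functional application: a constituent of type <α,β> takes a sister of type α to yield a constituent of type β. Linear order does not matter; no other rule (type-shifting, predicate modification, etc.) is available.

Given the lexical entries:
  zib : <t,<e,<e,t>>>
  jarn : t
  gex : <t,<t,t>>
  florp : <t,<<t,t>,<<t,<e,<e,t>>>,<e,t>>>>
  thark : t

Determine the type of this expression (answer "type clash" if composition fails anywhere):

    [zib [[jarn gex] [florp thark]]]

<e,t>

[jarn gex]: gex is <t,<t,t>>, jarn is t; result <t,t>.
[florp thark]: florp is <t,<<t,t>,<<t,<e,<e,t>>>,<e,t>>>>, thark is t; result <<t,t>,<<t,<e,<e,t>>>,<e,t>>>.
[[jarn gex] [florp thark]]: [florp thark] is <<t,t>,<<t,<e,<e,t>>>,<e,t>>>, [jarn gex] is <t,t>; result <<t,<e,<e,t>>>,<e,t>>.
[zib [[jarn gex] [florp thark]]]: [[jarn gex] [florp thark]] is <<t,<e,<e,t>>>,<e,t>>, zib is <t,<e,<e,t>>>; result <e,t>.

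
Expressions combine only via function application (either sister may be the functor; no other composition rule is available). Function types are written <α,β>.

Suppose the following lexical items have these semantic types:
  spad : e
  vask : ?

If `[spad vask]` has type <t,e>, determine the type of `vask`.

<e,<t,e>>

For [spad vask] to have type <t,e> with spad of type e, vask must be the function: vask : <e,<t,e>>.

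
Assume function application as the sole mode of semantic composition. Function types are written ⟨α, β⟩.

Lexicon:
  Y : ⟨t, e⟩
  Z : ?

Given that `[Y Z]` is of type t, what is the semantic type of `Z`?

⟨⟨t, e⟩, t⟩

[Y Z] must have type t. The sister Y has type ⟨t, e⟩; that is not a function onto t, so Z must be the functor, of type ⟨⟨t, e⟩, t⟩.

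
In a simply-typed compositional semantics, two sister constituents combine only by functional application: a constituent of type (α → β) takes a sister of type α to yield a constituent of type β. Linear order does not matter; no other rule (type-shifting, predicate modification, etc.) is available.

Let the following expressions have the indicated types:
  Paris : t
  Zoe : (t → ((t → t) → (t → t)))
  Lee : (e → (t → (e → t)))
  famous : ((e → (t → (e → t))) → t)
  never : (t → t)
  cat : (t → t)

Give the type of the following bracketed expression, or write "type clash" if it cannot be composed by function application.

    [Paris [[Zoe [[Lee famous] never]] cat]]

[Lee famous]: functor famous : ((e → (t → (e → t))) → t), argument Lee : (e → (t → (e → t))); result t.
[[Lee famous] never]: functor never : (t → t), argument [Lee famous] : t; result t.
[Zoe [[Lee famous] never]]: functor Zoe : (t → ((t → t) → (t → t))), argument [[Lee famous] never] : t; result ((t → t) → (t → t)).
[[Zoe [[Lee famous] never]] cat]: functor [Zoe [[Lee famous] never]] : ((t → t) → (t → t)), argument cat : (t → t); result (t → t).
[Paris [[Zoe [[Lee famous] never]] cat]]: functor [[Zoe [[Lee famous] never]] cat] : (t → t), argument Paris : t; result t.

t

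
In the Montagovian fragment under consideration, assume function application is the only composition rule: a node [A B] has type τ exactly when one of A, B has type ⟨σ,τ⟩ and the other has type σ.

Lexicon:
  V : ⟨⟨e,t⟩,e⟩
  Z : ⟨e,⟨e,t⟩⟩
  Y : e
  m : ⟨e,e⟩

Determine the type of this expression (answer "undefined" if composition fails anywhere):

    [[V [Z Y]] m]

e

At [Z Y], Z : ⟨e,⟨e,t⟩⟩ takes Y : e, giving ⟨e,t⟩.
At [V [Z Y]], V : ⟨⟨e,t⟩,e⟩ takes [Z Y] : ⟨e,t⟩, giving e.
At [[V [Z Y]] m], m : ⟨e,e⟩ takes [V [Z Y]] : e, giving e.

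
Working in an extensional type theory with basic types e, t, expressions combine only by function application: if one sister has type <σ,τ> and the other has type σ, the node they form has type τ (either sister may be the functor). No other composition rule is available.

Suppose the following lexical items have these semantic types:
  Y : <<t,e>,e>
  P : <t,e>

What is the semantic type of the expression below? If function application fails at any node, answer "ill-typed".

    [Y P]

e

[Y P] — Y of type <<t,e>,e> combines with P of type <t,e>: type e.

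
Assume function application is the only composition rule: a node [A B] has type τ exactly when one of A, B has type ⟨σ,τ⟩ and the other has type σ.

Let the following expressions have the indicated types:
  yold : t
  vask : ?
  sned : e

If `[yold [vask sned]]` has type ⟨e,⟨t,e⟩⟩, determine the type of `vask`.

[yold [vask sned]] is required to be ⟨e,⟨t,e⟩⟩. yold : t cannot yield ⟨e,⟨t,e⟩⟩ as functor, so [vask sned] : ⟨t,⟨e,⟨t,e⟩⟩⟩.
[vask sned] is required to be ⟨t,⟨e,⟨t,e⟩⟩⟩. sned : e cannot yield ⟨t,⟨e,⟨t,e⟩⟩⟩ as functor, so vask : ⟨e,⟨t,⟨e,⟨t,e⟩⟩⟩⟩.

⟨e,⟨t,⟨e,⟨t,e⟩⟩⟩⟩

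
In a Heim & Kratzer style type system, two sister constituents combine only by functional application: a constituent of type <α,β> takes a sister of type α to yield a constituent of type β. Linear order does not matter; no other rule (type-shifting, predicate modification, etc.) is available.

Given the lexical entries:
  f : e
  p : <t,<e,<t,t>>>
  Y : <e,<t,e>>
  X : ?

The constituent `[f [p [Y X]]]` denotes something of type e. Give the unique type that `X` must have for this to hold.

<<e,<t,e>>,<<t,<e,<t,t>>>,<e,e>>>

[f [p [Y X]]] must have type e. The sister f has type e; that is not a function onto e, so [p [Y X]] must be the functor, of type <e,e>.
[p [Y X]] must have type <e,e>. The sister p has type <t,<e,<t,t>>>; that is not a function onto <e,e>, so [Y X] must be the functor, of type <<t,<e,<t,t>>>,<e,e>>.
[Y X] must have type <<t,<e,<t,t>>>,<e,e>>. The sister Y has type <e,<t,e>>; that is not a function onto <<t,<e,<t,t>>>,<e,e>>, so X must be the functor, of type <<e,<t,e>>,<<t,<e,<t,t>>>,<e,e>>>.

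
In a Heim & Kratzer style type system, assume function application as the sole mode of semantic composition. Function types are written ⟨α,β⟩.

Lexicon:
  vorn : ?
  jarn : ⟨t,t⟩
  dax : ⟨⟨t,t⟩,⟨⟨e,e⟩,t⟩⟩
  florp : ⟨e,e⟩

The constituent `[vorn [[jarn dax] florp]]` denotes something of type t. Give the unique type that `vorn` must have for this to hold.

⟨t,t⟩

For [vorn [[jarn dax] florp]] to have type t with [[jarn dax] florp] of type t, vorn must be the function: vorn : ⟨t,t⟩.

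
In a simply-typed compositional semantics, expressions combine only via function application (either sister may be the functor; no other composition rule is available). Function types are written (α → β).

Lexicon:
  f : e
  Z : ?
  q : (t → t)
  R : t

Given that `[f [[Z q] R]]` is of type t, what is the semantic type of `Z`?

((t → t) → (t → (e → t)))

[f [[Z q] R]] is required to be t. f : e cannot yield t as functor, so [[Z q] R] : (e → t).
[[Z q] R] is required to be (e → t). R : t cannot yield (e → t) as functor, so [Z q] : (t → (e → t)).
[Z q] is required to be (t → (e → t)). q : (t → t) cannot yield (t → (e → t)) as functor, so Z : ((t → t) → (t → (e → t))).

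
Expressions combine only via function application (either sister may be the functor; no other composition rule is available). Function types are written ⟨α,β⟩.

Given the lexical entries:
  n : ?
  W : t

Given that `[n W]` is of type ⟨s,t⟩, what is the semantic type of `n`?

[n W] is required to be ⟨s,t⟩. W : t cannot yield ⟨s,t⟩ as functor, so n : ⟨t,⟨s,t⟩⟩.

⟨t,⟨s,t⟩⟩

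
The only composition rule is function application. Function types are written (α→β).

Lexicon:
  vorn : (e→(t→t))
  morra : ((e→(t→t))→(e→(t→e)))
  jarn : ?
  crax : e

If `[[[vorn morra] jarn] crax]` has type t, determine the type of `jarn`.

For [[[vorn morra] jarn] crax] to have type t with crax of type e, [[vorn morra] jarn] must be the function: [[vorn morra] jarn] : (e→t).
For [[vorn morra] jarn] to have type (e→t) with [vorn morra] of type (e→(t→e)), jarn must be the function: jarn : ((e→(t→e))→(e→t)).

((e→(t→e))→(e→t))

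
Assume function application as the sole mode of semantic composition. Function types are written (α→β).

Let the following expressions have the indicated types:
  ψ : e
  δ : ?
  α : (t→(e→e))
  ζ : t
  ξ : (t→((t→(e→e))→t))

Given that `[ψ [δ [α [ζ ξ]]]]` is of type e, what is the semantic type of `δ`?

[ψ [δ [α [ζ ξ]]]] must have type e. The sister ψ has type e; that is not a function onto e, so [δ [α [ζ ξ]]] must be the functor, of type (e→e).
[δ [α [ζ ξ]]] must have type (e→e). The sister [α [ζ ξ]] has type t; that is not a function onto (e→e), so δ must be the functor, of type (t→(e→e)).

(t→(e→e))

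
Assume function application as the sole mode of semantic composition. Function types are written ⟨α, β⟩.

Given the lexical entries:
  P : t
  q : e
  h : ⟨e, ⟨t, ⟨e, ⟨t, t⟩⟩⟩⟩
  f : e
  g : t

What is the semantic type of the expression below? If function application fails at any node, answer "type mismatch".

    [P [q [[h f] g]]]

t

[h f]: functor h : ⟨e, ⟨t, ⟨e, ⟨t, t⟩⟩⟩⟩, argument f : e; result ⟨t, ⟨e, ⟨t, t⟩⟩⟩.
[[h f] g]: functor [h f] : ⟨t, ⟨e, ⟨t, t⟩⟩⟩, argument g : t; result ⟨e, ⟨t, t⟩⟩.
[q [[h f] g]]: functor [[h f] g] : ⟨e, ⟨t, t⟩⟩, argument q : e; result ⟨t, t⟩.
[P [q [[h f] g]]]: functor [q [[h f] g]] : ⟨t, t⟩, argument P : t; result t.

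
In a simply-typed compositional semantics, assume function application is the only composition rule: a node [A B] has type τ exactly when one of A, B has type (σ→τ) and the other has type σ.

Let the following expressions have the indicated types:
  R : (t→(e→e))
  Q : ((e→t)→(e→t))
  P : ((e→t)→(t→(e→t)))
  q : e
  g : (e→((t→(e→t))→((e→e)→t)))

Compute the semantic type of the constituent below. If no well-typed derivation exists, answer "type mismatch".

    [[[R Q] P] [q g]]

At [R Q]: neither (t→(e→e)) nor ((e→t)→(e→t)) can take the other as argument; the node is ill-typed.

type mismatch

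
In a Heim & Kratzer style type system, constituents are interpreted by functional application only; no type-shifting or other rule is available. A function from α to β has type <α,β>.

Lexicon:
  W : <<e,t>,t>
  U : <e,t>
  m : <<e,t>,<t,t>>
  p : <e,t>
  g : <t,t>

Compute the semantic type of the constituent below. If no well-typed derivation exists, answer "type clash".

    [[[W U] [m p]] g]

t

[W U]: functor W : <<e,t>,t>, argument U : <e,t>; result t.
[m p]: functor m : <<e,t>,<t,t>>, argument p : <e,t>; result <t,t>.
[[W U] [m p]]: functor [m p] : <t,t>, argument [W U] : t; result t.
[[[W U] [m p]] g]: functor g : <t,t>, argument [[W U] [m p]] : t; result t.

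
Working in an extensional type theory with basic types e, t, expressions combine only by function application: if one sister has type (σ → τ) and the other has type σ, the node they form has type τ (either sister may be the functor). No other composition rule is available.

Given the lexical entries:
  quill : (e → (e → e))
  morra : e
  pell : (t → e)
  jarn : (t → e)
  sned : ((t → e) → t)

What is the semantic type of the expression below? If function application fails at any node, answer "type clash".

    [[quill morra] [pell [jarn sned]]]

e

At [quill morra], quill : (e → (e → e)) takes morra : e, giving (e → e).
At [jarn sned], sned : ((t → e) → t) takes jarn : (t → e), giving t.
At [pell [jarn sned]], pell : (t → e) takes [jarn sned] : t, giving e.
At [[quill morra] [pell [jarn sned]]], [quill morra] : (e → e) takes [pell [jarn sned]] : e, giving e.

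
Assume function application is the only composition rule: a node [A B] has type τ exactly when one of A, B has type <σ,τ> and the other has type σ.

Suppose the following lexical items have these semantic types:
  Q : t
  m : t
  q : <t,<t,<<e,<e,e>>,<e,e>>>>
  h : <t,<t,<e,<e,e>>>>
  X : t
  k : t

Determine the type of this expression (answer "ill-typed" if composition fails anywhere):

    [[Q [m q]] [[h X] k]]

<e,e>

[m q] — q of type <t,<t,<<e,<e,e>>,<e,e>>>> combines with m of type t: type <t,<<e,<e,e>>,<e,e>>>.
[Q [m q]] — [m q] of type <t,<<e,<e,e>>,<e,e>>> combines with Q of type t: type <<e,<e,e>>,<e,e>>.
[h X] — h of type <t,<t,<e,<e,e>>>> combines with X of type t: type <t,<e,<e,e>>>.
[[h X] k] — [h X] of type <t,<e,<e,e>>> combines with k of type t: type <e,<e,e>>.
[[Q [m q]] [[h X] k]] — [Q [m q]] of type <<e,<e,e>>,<e,e>> combines with [[h X] k] of type <e,<e,e>>: type <e,e>.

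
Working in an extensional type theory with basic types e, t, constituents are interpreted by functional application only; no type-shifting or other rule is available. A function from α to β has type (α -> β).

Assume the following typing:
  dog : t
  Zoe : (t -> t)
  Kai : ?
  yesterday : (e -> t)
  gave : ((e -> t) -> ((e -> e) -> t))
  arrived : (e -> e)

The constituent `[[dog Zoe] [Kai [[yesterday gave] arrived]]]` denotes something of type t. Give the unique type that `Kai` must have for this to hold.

(t -> (t -> t))

[[dog Zoe] [Kai [[yesterday gave] arrived]]] is required to be t. [dog Zoe] : t cannot yield t as functor, so [Kai [[yesterday gave] arrived]] : (t -> t).
[Kai [[yesterday gave] arrived]] is required to be (t -> t). [[yesterday gave] arrived] : t cannot yield (t -> t) as functor, so Kai : (t -> (t -> t)).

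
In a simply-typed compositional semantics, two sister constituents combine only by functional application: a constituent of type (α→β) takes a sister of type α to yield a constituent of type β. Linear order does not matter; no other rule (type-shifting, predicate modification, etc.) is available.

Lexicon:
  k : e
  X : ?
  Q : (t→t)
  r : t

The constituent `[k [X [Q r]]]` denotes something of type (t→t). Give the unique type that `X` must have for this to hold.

(t→(e→(t→t)))

At [k [X [Q r]]] (required: (t→t)): k is e, which is not a function with range (t→t); hence [X [Q r]] is the functor — type (e→(t→t)).
At [X [Q r]] (required: (e→(t→t))): [Q r] is t, which is not a function with range (e→(t→t)); hence X is the functor — type (t→(e→(t→t))).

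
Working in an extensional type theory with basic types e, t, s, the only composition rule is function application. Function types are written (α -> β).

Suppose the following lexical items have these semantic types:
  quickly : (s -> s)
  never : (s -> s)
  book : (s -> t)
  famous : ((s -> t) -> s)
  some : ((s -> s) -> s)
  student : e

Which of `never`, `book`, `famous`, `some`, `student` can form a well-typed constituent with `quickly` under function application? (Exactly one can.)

never : (s -> s) — quickly needs s; never needs s; neither fits.
book : (s -> t) — quickly needs s; book needs s; neither fits.
famous : ((s -> t) -> s) — quickly needs s; famous needs (s -> t); neither fits.
some — combines: some : ((s -> s) -> s) takes quickly : (s -> s) as argument, giving s.
student : e — quickly needs s; student needs nothing (atomic); neither fits.

some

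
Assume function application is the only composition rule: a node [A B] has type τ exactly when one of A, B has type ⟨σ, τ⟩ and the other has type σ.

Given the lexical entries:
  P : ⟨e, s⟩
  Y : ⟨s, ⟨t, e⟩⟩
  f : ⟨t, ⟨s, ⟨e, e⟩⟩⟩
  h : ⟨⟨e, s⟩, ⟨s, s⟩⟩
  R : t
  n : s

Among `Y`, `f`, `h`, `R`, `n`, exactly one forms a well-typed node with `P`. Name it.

Y : ⟨s, ⟨t, e⟩⟩ — neither side's domain matches the other.
f : ⟨t, ⟨s, ⟨e, e⟩⟩⟩ — neither side's domain matches the other.
h — combines: h : ⟨⟨e, s⟩, ⟨s, s⟩⟩ takes P : ⟨e, s⟩ as argument, giving ⟨s, s⟩.
R : t — neither side's domain matches the other.
n : s — neither side's domain matches the other.

h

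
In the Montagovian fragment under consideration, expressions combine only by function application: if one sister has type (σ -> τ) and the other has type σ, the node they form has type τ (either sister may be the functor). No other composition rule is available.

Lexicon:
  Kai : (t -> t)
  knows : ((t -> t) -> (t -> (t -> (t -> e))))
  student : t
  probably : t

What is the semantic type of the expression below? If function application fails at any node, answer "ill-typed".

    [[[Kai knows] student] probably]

(t -> e)

[Kai knows]: functor knows : ((t -> t) -> (t -> (t -> (t -> e)))), argument Kai : (t -> t); result (t -> (t -> (t -> e))).
[[Kai knows] student]: functor [Kai knows] : (t -> (t -> (t -> e))), argument student : t; result (t -> (t -> e)).
[[[Kai knows] student] probably]: functor [[Kai knows] student] : (t -> (t -> e)), argument probably : t; result (t -> e).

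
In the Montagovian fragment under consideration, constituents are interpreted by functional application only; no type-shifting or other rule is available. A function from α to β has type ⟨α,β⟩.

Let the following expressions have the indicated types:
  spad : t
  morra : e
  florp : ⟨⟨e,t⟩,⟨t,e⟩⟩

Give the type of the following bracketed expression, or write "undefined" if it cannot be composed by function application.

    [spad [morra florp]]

[morra florp]: e and ⟨⟨e,t⟩,⟨t,e⟩⟩ cannot combine by function application — type clash.

undefined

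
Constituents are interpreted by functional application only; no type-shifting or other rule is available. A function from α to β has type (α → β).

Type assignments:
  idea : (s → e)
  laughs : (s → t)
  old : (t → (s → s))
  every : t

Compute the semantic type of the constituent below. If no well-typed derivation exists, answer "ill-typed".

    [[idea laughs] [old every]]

At [idea laughs]: neither (s → e) nor (s → t) can take the other as argument; the node is ill-typed.

ill-typed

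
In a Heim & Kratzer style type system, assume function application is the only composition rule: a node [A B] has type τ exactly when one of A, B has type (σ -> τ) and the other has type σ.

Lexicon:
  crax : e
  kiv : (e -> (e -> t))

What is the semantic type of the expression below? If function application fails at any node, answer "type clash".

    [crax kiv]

At [crax kiv], kiv : (e -> (e -> t)) takes crax : e, giving (e -> t).

(e -> t)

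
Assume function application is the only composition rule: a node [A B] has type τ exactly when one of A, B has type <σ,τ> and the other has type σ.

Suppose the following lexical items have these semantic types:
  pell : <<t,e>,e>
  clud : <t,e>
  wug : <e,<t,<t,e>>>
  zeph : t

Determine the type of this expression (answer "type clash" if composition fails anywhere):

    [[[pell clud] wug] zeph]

[pell clud]: functor pell : <<t,e>,e>, argument clud : <t,e>; result e.
[[pell clud] wug]: functor wug : <e,<t,<t,e>>>, argument [pell clud] : e; result <t,<t,e>>.
[[[pell clud] wug] zeph]: functor [[pell clud] wug] : <t,<t,e>>, argument zeph : t; result <t,e>.

<t,e>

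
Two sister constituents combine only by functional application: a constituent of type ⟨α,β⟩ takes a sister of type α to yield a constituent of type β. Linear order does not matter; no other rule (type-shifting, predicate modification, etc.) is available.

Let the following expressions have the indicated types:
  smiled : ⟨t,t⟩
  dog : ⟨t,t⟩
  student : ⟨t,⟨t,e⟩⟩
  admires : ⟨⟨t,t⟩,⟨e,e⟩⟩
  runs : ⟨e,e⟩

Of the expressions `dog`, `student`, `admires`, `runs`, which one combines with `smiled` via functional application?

dog : ⟨t,t⟩ — neither side's domain matches the other.
student : ⟨t,⟨t,e⟩⟩ — neither side's domain matches the other.
admires — combines: admires : ⟨⟨t,t⟩,⟨e,e⟩⟩ takes smiled : ⟨t,t⟩ as argument, giving ⟨e,e⟩.
runs : ⟨e,e⟩ — neither side's domain matches the other.

admires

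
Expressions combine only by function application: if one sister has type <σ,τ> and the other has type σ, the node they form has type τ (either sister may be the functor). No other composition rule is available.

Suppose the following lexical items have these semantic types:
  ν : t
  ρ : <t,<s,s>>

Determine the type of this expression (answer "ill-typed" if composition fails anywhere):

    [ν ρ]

[ν ρ]: functor ρ : <t,<s,s>>, argument ν : t; result <s,s>.

<s,s>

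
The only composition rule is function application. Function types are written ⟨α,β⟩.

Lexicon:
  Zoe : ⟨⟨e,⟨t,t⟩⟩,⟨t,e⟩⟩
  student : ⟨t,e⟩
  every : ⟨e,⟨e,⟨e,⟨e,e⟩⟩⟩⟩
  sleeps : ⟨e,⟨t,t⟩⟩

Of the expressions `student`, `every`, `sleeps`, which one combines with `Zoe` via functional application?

sleeps

student : ⟨t,e⟩ — does not combine with Zoe.
every : ⟨e,⟨e,⟨e,⟨e,e⟩⟩⟩⟩ — does not combine with Zoe.
sleeps — combines: Zoe : ⟨⟨e,⟨t,t⟩⟩,⟨t,e⟩⟩ takes sleeps : ⟨e,⟨t,t⟩⟩ as argument, giving ⟨t,e⟩.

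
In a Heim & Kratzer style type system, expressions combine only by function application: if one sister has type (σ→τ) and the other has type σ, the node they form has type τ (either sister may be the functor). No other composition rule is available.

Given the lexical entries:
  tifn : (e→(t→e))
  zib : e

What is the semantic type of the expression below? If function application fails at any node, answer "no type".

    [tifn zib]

At [tifn zib], tifn : (e→(t→e)) takes zib : e, giving (t→e).

(t→e)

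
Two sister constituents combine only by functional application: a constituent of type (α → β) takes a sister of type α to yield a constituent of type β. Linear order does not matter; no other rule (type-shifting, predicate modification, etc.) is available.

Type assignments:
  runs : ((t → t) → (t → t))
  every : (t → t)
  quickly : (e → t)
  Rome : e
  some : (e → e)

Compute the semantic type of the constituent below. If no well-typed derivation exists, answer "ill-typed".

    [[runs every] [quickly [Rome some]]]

t

[runs every]: runs is ((t → t) → (t → t)), every is (t → t); result (t → t).
[Rome some]: some is (e → e), Rome is e; result e.
[quickly [Rome some]]: quickly is (e → t), [Rome some] is e; result t.
[[runs every] [quickly [Rome some]]]: [runs every] is (t → t), [quickly [Rome some]] is t; result t.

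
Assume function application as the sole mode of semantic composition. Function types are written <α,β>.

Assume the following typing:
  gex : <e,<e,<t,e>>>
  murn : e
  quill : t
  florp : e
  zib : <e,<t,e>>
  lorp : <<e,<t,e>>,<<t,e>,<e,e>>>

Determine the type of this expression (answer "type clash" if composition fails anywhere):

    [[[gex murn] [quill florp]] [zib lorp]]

[gex murn]: functor gex : <e,<e,<t,e>>>, argument murn : e; result <e,<t,e>>.
[quill florp]: t and e cannot combine by function application — type clash.

type clash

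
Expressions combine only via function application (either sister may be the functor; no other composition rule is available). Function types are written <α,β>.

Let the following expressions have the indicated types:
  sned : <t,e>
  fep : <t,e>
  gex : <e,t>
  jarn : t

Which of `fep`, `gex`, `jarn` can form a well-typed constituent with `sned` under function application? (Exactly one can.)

fep : <t,e> — no; sned wants t, and fep wants t.
gex : <e,t> — no; sned wants t, and gex wants e.
jarn — combines: sned : <t,e> takes jarn : t as argument, giving e.

jarn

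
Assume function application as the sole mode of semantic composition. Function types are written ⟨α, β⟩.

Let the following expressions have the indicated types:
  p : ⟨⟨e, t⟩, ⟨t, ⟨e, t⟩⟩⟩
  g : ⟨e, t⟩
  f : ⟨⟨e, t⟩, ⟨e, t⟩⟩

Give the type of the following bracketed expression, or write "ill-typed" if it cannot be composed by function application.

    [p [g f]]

⟨t, ⟨e, t⟩⟩

[g f] — f of type ⟨⟨e, t⟩, ⟨e, t⟩⟩ combines with g of type ⟨e, t⟩: type ⟨e, t⟩.
[p [g f]] — p of type ⟨⟨e, t⟩, ⟨t, ⟨e, t⟩⟩⟩ combines with [g f] of type ⟨e, t⟩: type ⟨t, ⟨e, t⟩⟩.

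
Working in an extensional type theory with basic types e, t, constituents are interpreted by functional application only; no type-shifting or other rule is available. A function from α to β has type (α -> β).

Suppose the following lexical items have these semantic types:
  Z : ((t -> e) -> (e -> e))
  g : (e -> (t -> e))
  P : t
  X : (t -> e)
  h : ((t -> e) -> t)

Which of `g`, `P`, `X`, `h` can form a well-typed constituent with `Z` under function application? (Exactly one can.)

X

g : (e -> (t -> e)) — no; Z wants (t -> e), and g wants e.
P : t — no; Z wants (t -> e), and P wants nothing (atomic).
X — combines: Z : ((t -> e) -> (e -> e)) takes X : (t -> e) as argument, giving (e -> e).
h : ((t -> e) -> t) — no; Z wants (t -> e), and h wants (t -> e).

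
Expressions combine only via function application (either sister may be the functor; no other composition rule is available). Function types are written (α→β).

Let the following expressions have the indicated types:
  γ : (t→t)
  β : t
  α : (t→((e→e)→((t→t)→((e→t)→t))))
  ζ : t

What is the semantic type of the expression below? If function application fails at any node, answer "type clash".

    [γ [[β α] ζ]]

type clash

[β α]: functor α : (t→((e→e)→((t→t)→((e→t)→t)))), argument β : t; result ((e→e)→((t→t)→((e→t)→t))).
[[β α] ζ]: ((e→e)→((t→t)→((e→t)→t))) and t cannot combine by function application — type clash.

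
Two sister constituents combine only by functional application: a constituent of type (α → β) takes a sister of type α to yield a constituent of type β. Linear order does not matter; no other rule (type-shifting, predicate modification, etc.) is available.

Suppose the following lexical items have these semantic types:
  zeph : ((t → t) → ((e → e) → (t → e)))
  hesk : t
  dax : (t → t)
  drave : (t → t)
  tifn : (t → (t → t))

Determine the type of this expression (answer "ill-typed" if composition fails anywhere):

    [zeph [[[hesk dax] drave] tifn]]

((e → e) → (t → e))

[hesk dax]: functor dax : (t → t), argument hesk : t; result t.
[[hesk dax] drave]: functor drave : (t → t), argument [hesk dax] : t; result t.
[[[hesk dax] drave] tifn]: functor tifn : (t → (t → t)), argument [[hesk dax] drave] : t; result (t → t).
[zeph [[[hesk dax] drave] tifn]]: functor zeph : ((t → t) → ((e → e) → (t → e))), argument [[[hesk dax] drave] tifn] : (t → t); result ((e → e) → (t → e)).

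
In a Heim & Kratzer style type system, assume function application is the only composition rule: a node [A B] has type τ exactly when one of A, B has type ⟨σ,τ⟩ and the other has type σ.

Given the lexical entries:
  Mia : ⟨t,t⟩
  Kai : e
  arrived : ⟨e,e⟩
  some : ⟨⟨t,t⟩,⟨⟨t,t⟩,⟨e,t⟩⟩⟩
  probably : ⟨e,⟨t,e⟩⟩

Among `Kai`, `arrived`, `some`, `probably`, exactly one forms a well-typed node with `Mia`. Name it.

some

Kai : e — does not combine with Mia.
arrived : ⟨e,e⟩ — does not combine with Mia.
some — combines: some : ⟨⟨t,t⟩,⟨⟨t,t⟩,⟨e,t⟩⟩⟩ takes Mia : ⟨t,t⟩ as argument, giving ⟨⟨t,t⟩,⟨e,t⟩⟩.
probably : ⟨e,⟨t,e⟩⟩ — does not combine with Mia.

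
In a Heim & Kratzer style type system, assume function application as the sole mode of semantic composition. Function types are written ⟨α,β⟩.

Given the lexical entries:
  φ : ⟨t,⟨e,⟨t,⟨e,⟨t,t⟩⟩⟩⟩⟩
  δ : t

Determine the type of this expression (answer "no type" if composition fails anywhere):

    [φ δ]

⟨e,⟨t,⟨e,⟨t,t⟩⟩⟩⟩

[φ δ]: φ is ⟨t,⟨e,⟨t,⟨e,⟨t,t⟩⟩⟩⟩⟩, δ is t; result ⟨e,⟨t,⟨e,⟨t,t⟩⟩⟩⟩.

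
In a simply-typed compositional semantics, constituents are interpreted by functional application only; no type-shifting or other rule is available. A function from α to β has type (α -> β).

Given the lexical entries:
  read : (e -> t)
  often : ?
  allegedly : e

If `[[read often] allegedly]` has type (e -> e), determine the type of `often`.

((e -> t) -> (e -> (e -> e)))

At [[read often] allegedly] (required: (e -> e)): allegedly is e, which is not a function with range (e -> e); hence [read often] is the functor — type (e -> (e -> e)).
At [read often] (required: (e -> (e -> e))): read is (e -> t), which is not a function with range (e -> (e -> e)); hence often is the functor — type ((e -> t) -> (e -> (e -> e))).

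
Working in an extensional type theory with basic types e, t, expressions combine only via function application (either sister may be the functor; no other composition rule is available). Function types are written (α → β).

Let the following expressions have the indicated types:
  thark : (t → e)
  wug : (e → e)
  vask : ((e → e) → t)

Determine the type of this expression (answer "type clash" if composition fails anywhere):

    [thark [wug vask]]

e

[wug vask]: functor vask : ((e → e) → t), argument wug : (e → e); result t.
[thark [wug vask]]: functor thark : (t → e), argument [wug vask] : t; result e.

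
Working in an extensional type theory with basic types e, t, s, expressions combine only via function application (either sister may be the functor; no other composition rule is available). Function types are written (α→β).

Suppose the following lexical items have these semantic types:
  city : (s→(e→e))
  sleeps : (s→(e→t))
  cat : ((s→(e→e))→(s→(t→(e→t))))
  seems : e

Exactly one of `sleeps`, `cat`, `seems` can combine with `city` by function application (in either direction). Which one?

sleeps : (s→(e→t)) — city needs s; sleeps needs s; neither fits.
cat — combines: cat : ((s→(e→e))→(s→(t→(e→t)))) takes city : (s→(e→e)) as argument, giving (s→(t→(e→t))).
seems : e — city needs s; seems needs nothing (atomic); neither fits.

cat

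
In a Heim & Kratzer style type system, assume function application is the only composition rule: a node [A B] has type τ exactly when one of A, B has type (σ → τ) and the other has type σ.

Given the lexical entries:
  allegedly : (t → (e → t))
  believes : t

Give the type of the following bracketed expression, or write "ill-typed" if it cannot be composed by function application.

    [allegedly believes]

(e → t)

At [allegedly believes], allegedly : (t → (e → t)) takes believes : t, giving (e → t).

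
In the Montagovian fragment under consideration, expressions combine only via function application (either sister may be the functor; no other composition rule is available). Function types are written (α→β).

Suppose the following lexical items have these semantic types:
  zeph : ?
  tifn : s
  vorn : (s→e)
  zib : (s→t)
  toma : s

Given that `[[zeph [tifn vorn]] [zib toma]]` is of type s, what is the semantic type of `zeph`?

(e→(t→s))

[[zeph [tifn vorn]] [zib toma]] must have type s. The sister [zib toma] has type t; that is not a function onto s, so [zeph [tifn vorn]] must be the functor, of type (t→s).
[zeph [tifn vorn]] must have type (t→s). The sister [tifn vorn] has type e; that is not a function onto (t→s), so zeph must be the functor, of type (e→(t→s)).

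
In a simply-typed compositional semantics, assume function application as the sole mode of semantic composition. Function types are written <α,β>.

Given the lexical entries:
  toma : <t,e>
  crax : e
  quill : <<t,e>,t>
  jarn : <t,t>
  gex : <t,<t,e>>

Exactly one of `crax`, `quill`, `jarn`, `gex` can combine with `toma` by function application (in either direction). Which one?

quill

crax : e — no; toma wants t, and crax wants nothing (atomic).
quill — combines: quill : <<t,e>,t> takes toma : <t,e> as argument, giving t.
jarn : <t,t> — no; toma wants t, and jarn wants t.
gex : <t,<t,e>> — no; toma wants t, and gex wants t.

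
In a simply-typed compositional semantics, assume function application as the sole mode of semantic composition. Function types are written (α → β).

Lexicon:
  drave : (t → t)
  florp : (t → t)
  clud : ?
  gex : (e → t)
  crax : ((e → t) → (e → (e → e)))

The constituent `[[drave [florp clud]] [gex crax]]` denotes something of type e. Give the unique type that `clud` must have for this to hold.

[[drave [florp clud]] [gex crax]] must have type e. The sister [gex crax] has type (e → (e → e)); that is not a function onto e, so [drave [florp clud]] must be the functor, of type ((e → (e → e)) → e).
[drave [florp clud]] must have type ((e → (e → e)) → e). The sister drave has type (t → t); that is not a function onto ((e → (e → e)) → e), so [florp clud] must be the functor, of type ((t → t) → ((e → (e → e)) → e)).
[florp clud] must have type ((t → t) → ((e → (e → e)) → e)). The sister florp has type (t → t); that is not a function onto ((t → t) → ((e → (e → e)) → e)), so clud must be the functor, of type ((t → t) → ((t → t) → ((e → (e → e)) → e))).

((t → t) → ((t → t) → ((e → (e → e)) → e)))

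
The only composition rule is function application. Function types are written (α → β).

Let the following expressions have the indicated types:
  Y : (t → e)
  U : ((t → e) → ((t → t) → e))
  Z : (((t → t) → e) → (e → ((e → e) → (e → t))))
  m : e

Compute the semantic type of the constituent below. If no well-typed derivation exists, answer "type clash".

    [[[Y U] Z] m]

((e → e) → (e → t))

[Y U]: U is ((t → e) → ((t → t) → e)), Y is (t → e); result ((t → t) → e).
[[Y U] Z]: Z is (((t → t) → e) → (e → ((e → e) → (e → t)))), [Y U] is ((t → t) → e); result (e → ((e → e) → (e → t))).
[[[Y U] Z] m]: [[Y U] Z] is (e → ((e → e) → (e → t))), m is e; result ((e → e) → (e → t)).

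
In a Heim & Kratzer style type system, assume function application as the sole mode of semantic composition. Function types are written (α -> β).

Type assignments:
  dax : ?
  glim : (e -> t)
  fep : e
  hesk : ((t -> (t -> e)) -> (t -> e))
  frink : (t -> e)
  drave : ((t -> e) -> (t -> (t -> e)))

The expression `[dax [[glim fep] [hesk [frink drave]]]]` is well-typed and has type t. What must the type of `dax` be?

For [dax [[glim fep] [hesk [frink drave]]]] to have type t with [[glim fep] [hesk [frink drave]]] of type e, dax must be the function: dax : (e -> t).

(e -> t)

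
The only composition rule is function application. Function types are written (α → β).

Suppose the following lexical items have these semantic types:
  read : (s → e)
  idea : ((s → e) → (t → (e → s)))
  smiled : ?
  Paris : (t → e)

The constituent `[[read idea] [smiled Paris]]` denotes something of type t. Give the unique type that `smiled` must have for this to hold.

At [[read idea] [smiled Paris]] (required: t): [read idea] is (t → (e → s)), which is not a function with range t; hence [smiled Paris] is the functor — type ((t → (e → s)) → t).
At [smiled Paris] (required: ((t → (e → s)) → t)): Paris is (t → e), which is not a function with range ((t → (e → s)) → t); hence smiled is the functor — type ((t → e) → ((t → (e → s)) → t)).

((t → e) → ((t → (e → s)) → t))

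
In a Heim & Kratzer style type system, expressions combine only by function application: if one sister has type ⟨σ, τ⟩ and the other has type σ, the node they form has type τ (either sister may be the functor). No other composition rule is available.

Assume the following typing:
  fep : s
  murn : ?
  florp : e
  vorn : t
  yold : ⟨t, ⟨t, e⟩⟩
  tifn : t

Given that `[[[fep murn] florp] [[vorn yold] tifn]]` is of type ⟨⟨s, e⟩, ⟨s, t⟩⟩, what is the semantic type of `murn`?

⟨s, ⟨e, ⟨e, ⟨⟨s, e⟩, ⟨s, t⟩⟩⟩⟩⟩

At [[[fep murn] florp] [[vorn yold] tifn]] (required: ⟨⟨s, e⟩, ⟨s, t⟩⟩): [[vorn yold] tifn] is e, which is not a function with range ⟨⟨s, e⟩, ⟨s, t⟩⟩; hence [[fep murn] florp] is the functor — type ⟨e, ⟨⟨s, e⟩, ⟨s, t⟩⟩⟩.
At [[fep murn] florp] (required: ⟨e, ⟨⟨s, e⟩, ⟨s, t⟩⟩⟩): florp is e, which is not a function with range ⟨e, ⟨⟨s, e⟩, ⟨s, t⟩⟩⟩; hence [fep murn] is the functor — type ⟨e, ⟨e, ⟨⟨s, e⟩, ⟨s, t⟩⟩⟩⟩.
At [fep murn] (required: ⟨e, ⟨e, ⟨⟨s, e⟩, ⟨s, t⟩⟩⟩⟩): fep is s, which is not a function with range ⟨e, ⟨e, ⟨⟨s, e⟩, ⟨s, t⟩⟩⟩⟩; hence murn is the functor — type ⟨s, ⟨e, ⟨e, ⟨⟨s, e⟩, ⟨s, t⟩⟩⟩⟩⟩.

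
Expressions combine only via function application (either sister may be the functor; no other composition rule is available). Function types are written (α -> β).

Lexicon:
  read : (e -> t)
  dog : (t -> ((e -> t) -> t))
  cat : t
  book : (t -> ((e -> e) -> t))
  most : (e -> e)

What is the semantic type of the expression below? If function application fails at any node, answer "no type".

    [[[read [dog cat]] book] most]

t

At [dog cat], dog : (t -> ((e -> t) -> t)) takes cat : t, giving ((e -> t) -> t).
At [read [dog cat]], [dog cat] : ((e -> t) -> t) takes read : (e -> t), giving t.
At [[read [dog cat]] book], book : (t -> ((e -> e) -> t)) takes [read [dog cat]] : t, giving ((e -> e) -> t).
At [[[read [dog cat]] book] most], [[read [dog cat]] book] : ((e -> e) -> t) takes most : (e -> e), giving t.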